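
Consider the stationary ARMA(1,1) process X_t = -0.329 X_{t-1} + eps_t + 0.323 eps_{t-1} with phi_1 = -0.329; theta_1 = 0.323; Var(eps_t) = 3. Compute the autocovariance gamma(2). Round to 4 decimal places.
\gamma(2) = 0.0059

Multiply the model equation by X_{t-k} and take expectations. With theta_0 = psi_0 = 1 and psi_j the MA(infinity) weights, this gives
  gamma(k) - sum_i phi_i gamma(k-i) = c_k,
  c_k = sigma^2 * sum_{j=k..q} theta_j psi_{j-k}   (c_k = 0 for k > q),
using gamma(-m) = gamma(m).
psi-weights needed (psi_j = theta_j + sum_i phi_i psi_{j-i}):
  psi_1 = theta_1 + phi_1 = 0.323 + (-0.329) = -0.006
Right-hand sides:
  c_0 = sigma^2 (1 + theta_1 psi_1) = 3 * (1 + (0.323)(-0.006)) = 3 * 0.998062 = 2.994186
  c_1 = sigma^2 theta_1 = 3 * (0.323) = 0.969
  c_2 = 0
Equations for k = 0 and k = 1 (AR order 1):
  gamma(0) = phi_1 gamma(1) + c_0
  gamma(1) = phi_1 gamma(0) + c_1
Substituting the second into the first: gamma(0) (1 - phi_1^2) = c_0 + phi_1 c_1, so
  gamma(0) = (c_0 + phi_1 c_1) / (1 - phi_1^2) = (2.994186 + (-0.329)(0.969)) / (1 - (-0.329)^2) = 2.675385 / 0.891759 = 3.000121.
  gamma(1) = phi_1 gamma(0) + c_1 = (-0.329)(3.000121) + (0.969) = -0.01804.
For k = 2 (> q): gamma(2) = phi_1 gamma(1) = (-0.329)(-0.01804) = 0.005935.
Therefore gamma(2) = 0.0059 (to 4 decimal places).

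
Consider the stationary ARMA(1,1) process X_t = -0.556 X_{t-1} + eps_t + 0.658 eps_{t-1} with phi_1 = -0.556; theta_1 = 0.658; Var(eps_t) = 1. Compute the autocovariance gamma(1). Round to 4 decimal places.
\gamma(1) = 0.0936

Multiply the model equation by X_{t-k} and take expectations. With theta_0 = psi_0 = 1 and psi_j the MA(infinity) weights, this gives
  gamma(k) - sum_i phi_i gamma(k-i) = c_k,
  c_k = sigma^2 * sum_{j=k..q} theta_j psi_{j-k}   (c_k = 0 for k > q),
using gamma(-m) = gamma(m).
psi-weights needed (psi_j = theta_j + sum_i phi_i psi_{j-i}):
  psi_1 = theta_1 + phi_1 = 0.658 + (-0.556) = 0.102
Right-hand sides:
  c_0 = sigma^2 (1 + theta_1 psi_1) = 1 * (1 + (0.658)(0.102)) = 1 * 1.067116 = 1.067116
  c_1 = sigma^2 theta_1 = 1 * (0.658) = 0.658
  c_2 = 0
Equations for k = 0 and k = 1 (AR order 1):
  gamma(0) = phi_1 gamma(1) + c_0
  gamma(1) = phi_1 gamma(0) + c_1
Substituting the second into the first: gamma(0) (1 - phi_1^2) = c_0 + phi_1 c_1, so
  gamma(0) = (c_0 + phi_1 c_1) / (1 - phi_1^2) = (1.067116 + (-0.556)(0.658)) / (1 - (-0.556)^2) = 0.701268 / 0.690864 = 1.015059.
  gamma(1) = phi_1 gamma(0) + c_1 = (-0.556)(1.015059) + (0.658) = 0.093627.
Therefore gamma(1) = 0.0936 (to 4 decimal places).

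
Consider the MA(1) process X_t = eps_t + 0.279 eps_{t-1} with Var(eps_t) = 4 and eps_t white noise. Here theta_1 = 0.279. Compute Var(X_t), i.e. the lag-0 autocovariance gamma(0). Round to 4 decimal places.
\gamma(0) = 4.3114

For an MA(q) process X_t = eps_t + sum_i theta_i eps_{t-i} with
Var(eps_t) = sigma^2, the variance is
  gamma(0) = sigma^2 * (1 + sum_i theta_i^2).
  sum_i theta_i^2 = (0.279)^2 = 0.077841.
  gamma(0) = 4 * (1 + 0.077841) = 4 * 1.077841 = 4.311364, which rounds to 4.3114.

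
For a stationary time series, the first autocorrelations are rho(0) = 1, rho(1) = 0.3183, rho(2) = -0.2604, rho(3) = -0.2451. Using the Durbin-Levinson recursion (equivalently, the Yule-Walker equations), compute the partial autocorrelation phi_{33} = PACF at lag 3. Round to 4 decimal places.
\phi_{33} = -0.0010

The PACF at lag k is phi_{kk}, the last component of the solution
to the Yule-Walker system G_k phi = r_k where
  (G_k)_{ij} = rho(|i - j|), (r_k)_i = rho(i), i,j = 1..k.
Equivalently, Durbin-Levinson gives phi_{kk} iteratively:
  phi_{11} = rho(1)
  phi_{kk} = [rho(k) - sum_{j=1..k-1} phi_{k-1,j} rho(k-j)]
            / [1 - sum_{j=1..k-1} phi_{k-1,j} rho(j)],
  phi_{k,j} = phi_{k-1,j} - phi_{kk} phi_{k-1,k-j},  j = 1..k-1.
Step k = 1:
  phi_11 = rho(1) = 0.3183.
Step k = 2:
  phi_22 = [rho(2) - phi_11 rho(1)] / [1 - phi_11 rho(1)] = [-0.2604 - (0.3183)(0.3183)] / [1 - (0.3183)(0.3183)]
         = -0.36171489 / 0.89868511 = -0.402493.
  Update: phi_21 = phi_11 - phi_22 phi_11 = 0.3183 - (-0.402493)(0.3183) = 0.446414.
Step k = 3:
  phi_33 = [rho(3) - phi_21 rho(2) - phi_22 rho(1)] / [1 - phi_21 rho(1) - phi_22 rho(2)]
    numerator   = -0.2451 - (0.446414)(-0.2604) - (-0.402493)(0.3183) = -0.00074021
    denominator = 1 - (0.446414)(0.3183) - (-0.402493)(-0.2604) = 0.75309723
  phi_33 = -0.00074021 / 0.75309723 = -0.001.
Therefore phi_{33} = -0.0010.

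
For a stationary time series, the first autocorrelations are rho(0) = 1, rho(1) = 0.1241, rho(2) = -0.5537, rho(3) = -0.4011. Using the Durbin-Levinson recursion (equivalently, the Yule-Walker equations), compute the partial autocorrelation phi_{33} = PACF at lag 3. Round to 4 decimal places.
\phi_{33} = -0.3370

The PACF at lag k is phi_{kk}, the last component of the solution
to the Yule-Walker system G_k phi = r_k where
  (G_k)_{ij} = rho(|i - j|), (r_k)_i = rho(i), i,j = 1..k.
Equivalently, Durbin-Levinson gives phi_{kk} iteratively:
  phi_{11} = rho(1)
  phi_{kk} = [rho(k) - sum_{j=1..k-1} phi_{k-1,j} rho(k-j)]
            / [1 - sum_{j=1..k-1} phi_{k-1,j} rho(j)],
  phi_{k,j} = phi_{k-1,j} - phi_{kk} phi_{k-1,k-j},  j = 1..k-1.
Step k = 1:
  phi_11 = rho(1) = 0.1241.
Step k = 2:
  phi_22 = [rho(2) - phi_11 rho(1)] / [1 - phi_11 rho(1)] = [-0.5537 - (0.1241)(0.1241)] / [1 - (0.1241)(0.1241)]
         = -0.56910081 / 0.98459919 = -0.578003.
  Update: phi_21 = phi_11 - phi_22 phi_11 = 0.1241 - (-0.578003)(0.1241) = 0.19583.
Step k = 3:
  phi_33 = [rho(3) - phi_21 rho(2) - phi_22 rho(1)] / [1 - phi_21 rho(1) - phi_22 rho(2)]
    numerator   = -0.4011 - (0.19583)(-0.5537) - (-0.578003)(0.1241) = -0.22093875
    denominator = 1 - (0.19583)(0.1241) - (-0.578003)(-0.5537) = 0.65565749
  phi_33 = -0.22093875 / 0.65565749 = -0.337.
Therefore phi_{33} = -0.3370.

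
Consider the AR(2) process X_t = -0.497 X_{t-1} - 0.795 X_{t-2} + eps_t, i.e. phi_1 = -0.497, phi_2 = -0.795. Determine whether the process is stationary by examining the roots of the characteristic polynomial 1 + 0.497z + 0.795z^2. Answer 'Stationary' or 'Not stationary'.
\text{Stationary}

The AR(p) characteristic polynomial is P(z) = 1 + 0.497z + 0.795z^2.
Stationarity requires all roots to lie outside the unit circle, i.e. |z| > 1 for every root.
Set 1 + (0.497) z + (0.795) z^2 = 0, i.e. a z^2 + b z + c = 0 with a = 0.795, b = 0.497, c = 1.
Discriminant D = b^2 - 4ac = (0.497)^2 - 4*(0.795)*1 = 0.247009 - (3.18) = -2.932991.
D < 0, so the roots are the complex-conjugate pair z = (-b +/- i sqrt(-D)) / (2a) = -0.3126 +/- 1.0771i.
For a conjugate pair |z|^2 = z * conj(z) = (product of roots) = c/a = 1/(0.795) = 1.257862, so |z| = sqrt(1.257862) = 1.1215 for both roots.
Moduli of all roots: 1.1215, 1.1215.
All moduli strictly greater than 1? Yes.
Verdict: Stationary.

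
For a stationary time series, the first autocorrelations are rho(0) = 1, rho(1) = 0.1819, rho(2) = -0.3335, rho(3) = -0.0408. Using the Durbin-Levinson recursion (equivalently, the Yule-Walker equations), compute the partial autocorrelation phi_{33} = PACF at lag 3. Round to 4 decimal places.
\phi_{33} = 0.1351

The PACF at lag k is phi_{kk}, the last component of the solution
to the Yule-Walker system G_k phi = r_k where
  (G_k)_{ij} = rho(|i - j|), (r_k)_i = rho(i), i,j = 1..k.
Equivalently, Durbin-Levinson gives phi_{kk} iteratively:
  phi_{11} = rho(1)
  phi_{kk} = [rho(k) - sum_{j=1..k-1} phi_{k-1,j} rho(k-j)]
            / [1 - sum_{j=1..k-1} phi_{k-1,j} rho(j)],
  phi_{k,j} = phi_{k-1,j} - phi_{kk} phi_{k-1,k-j},  j = 1..k-1.
Step k = 1:
  phi_11 = rho(1) = 0.1819.
Step k = 2:
  phi_22 = [rho(2) - phi_11 rho(1)] / [1 - phi_11 rho(1)] = [-0.3335 - (0.1819)(0.1819)] / [1 - (0.1819)(0.1819)]
         = -0.36658761 / 0.96691239 = -0.379132.
  Update: phi_21 = phi_11 - phi_22 phi_11 = 0.1819 - (-0.379132)(0.1819) = 0.250864.
Step k = 3:
  phi_33 = [rho(3) - phi_21 rho(2) - phi_22 rho(1)] / [1 - phi_21 rho(1) - phi_22 rho(2)]
    numerator   = -0.0408 - (0.250864)(-0.3335) - (-0.379132)(0.1819) = 0.11182734
    denominator = 1 - (0.250864)(0.1819) - (-0.379132)(-0.3335) = 0.82792723
  phi_33 = 0.11182734 / 0.82792723 = 0.1351.
Therefore phi_{33} = 0.1351.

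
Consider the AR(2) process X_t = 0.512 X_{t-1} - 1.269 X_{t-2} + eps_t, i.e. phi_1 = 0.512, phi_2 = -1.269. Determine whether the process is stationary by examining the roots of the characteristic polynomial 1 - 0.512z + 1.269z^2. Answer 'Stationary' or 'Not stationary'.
\text{Not stationary}

The AR(p) characteristic polynomial is P(z) = 1 - 0.512z + 1.269z^2.
Stationarity requires all roots to lie outside the unit circle, i.e. |z| > 1 for every root.
Set 1 + (-0.512) z + (1.269) z^2 = 0, i.e. a z^2 + b z + c = 0 with a = 1.269, b = -0.512, c = 1.
Discriminant D = b^2 - 4ac = (-0.512)^2 - 4*(1.269)*1 = 0.262144 - (5.076) = -4.813856.
D < 0, so the roots are the complex-conjugate pair z = (-b +/- i sqrt(-D)) / (2a) = 0.2017 +/- 0.8645i.
For a conjugate pair |z|^2 = z * conj(z) = (product of roots) = c/a = 1/(1.269) = 0.788022, so |z| = sqrt(0.788022) = 0.8877 for both roots.
Moduli of all roots: 0.8877, 0.8877.
All moduli strictly greater than 1? No.
Verdict: Not stationary.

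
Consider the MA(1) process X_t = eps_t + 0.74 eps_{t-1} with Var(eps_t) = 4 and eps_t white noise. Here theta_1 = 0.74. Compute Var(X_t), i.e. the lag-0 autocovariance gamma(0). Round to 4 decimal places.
\gamma(0) = 6.1904

For an MA(q) process X_t = eps_t + sum_i theta_i eps_{t-i} with
Var(eps_t) = sigma^2, the variance is
  gamma(0) = sigma^2 * (1 + sum_i theta_i^2).
  sum_i theta_i^2 = (0.74)^2 = 0.5476.
  gamma(0) = 4 * (1 + 0.5476) = 4 * 1.5476 = 6.1904.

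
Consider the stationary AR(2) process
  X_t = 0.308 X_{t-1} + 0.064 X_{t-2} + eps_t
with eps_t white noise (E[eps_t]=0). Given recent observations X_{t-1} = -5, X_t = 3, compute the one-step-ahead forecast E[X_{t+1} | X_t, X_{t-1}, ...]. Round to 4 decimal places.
E[X_{t+1} \mid \mathcal F_t] = 0.6040

For an AR(p) model X_t = c + sum_i phi_i X_{t-i} + eps_t, the
one-step-ahead conditional mean is
  E[X_{t+1} | X_t, ...] = c + sum_i phi_i X_{t+1-i}.
Substitute known values:
  E[X_{t+1} | ...] = (0.308) * (3) + (0.064) * (-5)
                   = 0.6040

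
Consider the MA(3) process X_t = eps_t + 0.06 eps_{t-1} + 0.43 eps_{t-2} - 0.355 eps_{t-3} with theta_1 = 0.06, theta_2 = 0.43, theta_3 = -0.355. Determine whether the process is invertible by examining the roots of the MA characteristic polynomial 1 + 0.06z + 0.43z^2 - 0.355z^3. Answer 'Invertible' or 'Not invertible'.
\text{Invertible}

The MA(q) characteristic polynomial is P(z) = 1 + 0.06z + 0.43z^2 - 0.355z^3.
Invertibility requires all roots to lie outside the unit circle, i.e. |z| > 1 for every root.
Degree 3: look for a simple real root z0 first, then factor out (1 - z/z0) and solve the remaining quadratic.
Testing z0 = 2: P(2) = 1 + (0.06)(2) + (0.43)(2)^2 + (-0.355)(2)^3
  = 1 + (0.12) + (1.72) + (-2.84) = 0.  So z_0 = 2 is a root, |z_0| = 2.
Divide out the factor (1 - 0.5 z) = (1 - z/z0) (since 1/z0 = 0.5):
  P(z) = (1 - 0.5 z)(1 + (0.56) z + (0.71) z^2)
  [check: z-coef 0.56 - (0.5) = 0.06; z^2-coef 0.71 - (0.5)(0.56) = 0.43; z^3-coef -(0.5)(0.71) = -0.355.]
Remaining roots from the quadratic factor 1 + (0.56) z + (0.71) z^2:
  Set 1 + (0.56) z + (0.71) z^2 = 0, i.e. a z^2 + b z + c = 0 with a = 0.71, b = 0.56, c = 1.
  Discriminant D = b^2 - 4ac = (0.56)^2 - 4*(0.71)*1 = 0.3136 - (2.84) = -2.5264.
  D < 0, so the roots are the complex-conjugate pair z = (-b +/- i sqrt(-D)) / (2a) = -0.3944 +/- 1.1193i.
  For a conjugate pair |z|^2 = z * conj(z) = (product of roots) = c/a = 1/(0.71) = 1.408451, so |z| = sqrt(1.408451) = 1.1868 for both roots.
Moduli of all roots: 2.0000, 1.1868, 1.1868.
All moduli strictly greater than 1? Yes.
Verdict: Invertible.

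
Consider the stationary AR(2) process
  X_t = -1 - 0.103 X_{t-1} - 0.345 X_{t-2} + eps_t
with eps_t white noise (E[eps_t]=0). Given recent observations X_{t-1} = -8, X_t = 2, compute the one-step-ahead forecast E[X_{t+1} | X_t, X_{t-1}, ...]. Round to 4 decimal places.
E[X_{t+1} \mid \mathcal F_t] = 1.5540

For an AR(p) model X_t = c + sum_i phi_i X_{t-i} + eps_t, the
one-step-ahead conditional mean is
  E[X_{t+1} | X_t, ...] = c + sum_i phi_i X_{t+1-i}.
Substitute known values:
  E[X_{t+1} | ...] = -1 + (-0.103) * (2) + (-0.345) * (-8)
                   = 1.5540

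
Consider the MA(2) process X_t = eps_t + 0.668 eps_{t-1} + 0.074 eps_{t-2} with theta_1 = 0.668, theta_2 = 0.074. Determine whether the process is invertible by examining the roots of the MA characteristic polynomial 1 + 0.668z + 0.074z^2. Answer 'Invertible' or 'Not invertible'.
\text{Invertible}

The MA(q) characteristic polynomial is P(z) = 1 + 0.668z + 0.074z^2.
Invertibility requires all roots to lie outside the unit circle, i.e. |z| > 1 for every root.
Set 1 + (0.668) z + (0.074) z^2 = 0, i.e. a z^2 + b z + c = 0 with a = 0.074, b = 0.668, c = 1.
Discriminant D = b^2 - 4ac = (0.668)^2 - 4*(0.074)*1 = 0.446224 - (0.296) = 0.150224.
D >= 0, so the roots are real: z = (-b +/- sqrt(D)) / (2a) = (-0.668 +/- 0.387587) / (0.148).
  z_1 = (-0.668 + 0.387587) / (0.148) = -1.8947,   |z_1| = 1.8947.
  z_2 = (-0.668 - 0.387587) / (0.148) = -7.1323,   |z_2| = 7.1323.
Moduli of all roots: 1.8947, 7.1323.
All moduli strictly greater than 1? Yes.
Verdict: Invertible.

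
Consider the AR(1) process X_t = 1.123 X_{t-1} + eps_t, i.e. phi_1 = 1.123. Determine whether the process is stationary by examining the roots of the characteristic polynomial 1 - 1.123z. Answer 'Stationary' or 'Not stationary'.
\text{Not stationary}

The AR(p) characteristic polynomial is P(z) = 1 - 1.123z.
Stationarity requires all roots to lie outside the unit circle, i.e. |z| > 1 for every root.
This is linear in z: 1 + (-1.123) z = 0  =>  z = -1/(-1.123) = 0.890472,  |z| = 0.890472.
Moduli of all roots: 0.8905.
All moduli strictly greater than 1? No.
Verdict: Not stationary.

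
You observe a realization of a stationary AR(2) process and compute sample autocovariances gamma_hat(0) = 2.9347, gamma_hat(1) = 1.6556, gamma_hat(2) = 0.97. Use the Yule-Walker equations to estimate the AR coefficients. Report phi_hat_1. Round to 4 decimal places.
\hat\phi_{1} = 0.5540

The Yule-Walker equations for an AR(p) process read, in matrix form,
  Gamma_p phi = r_p,   with   (Gamma_p)_{ij} = gamma(|i - j|),
                       (r_p)_i = gamma(i),   i,j = 1..p.
Substitute the sample gammas (Toeplitz matrix and right-hand side of size 2):
  Gamma_p = [[2.9347, 1.6556], [1.6556, 2.9347]]
  r_p     = [1.6556, 0.97]
Written out:
  2.9347 phi_1 + 1.6556 phi_2 = 1.6556
  1.6556 phi_1 + 2.9347 phi_2 = 0.97
Solve by Cramer's rule:
  det = gamma(0)^2 - gamma(1)^2 = (2.9347)^2 - (1.6556)^2 = 8.61246409 - 2.74101136 = 5.87145273
  phi_hat_1 = [gamma(1) gamma(0) - gamma(1) gamma(2)] / det = [(1.6556)(2.9347) - (1.6556)(0.97)] / 5.87145273 = 3.25275732 / 5.87145273 = 0.554
  phi_hat_2 = [gamma(0) gamma(2) - gamma(1)^2] / det = [(2.9347)(0.97) - (1.6556)^2] / 5.87145273 = 0.10564764 / 5.87145273 = 0.018
So phi_hat = [0.5540, 0.0180].
Therefore phi_hat_1 = 0.5540.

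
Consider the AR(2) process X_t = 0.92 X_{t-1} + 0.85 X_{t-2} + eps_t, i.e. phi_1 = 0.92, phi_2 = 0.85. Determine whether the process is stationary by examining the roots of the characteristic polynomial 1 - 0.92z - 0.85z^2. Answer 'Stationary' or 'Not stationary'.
\text{Not stationary}

The AR(p) characteristic polynomial is P(z) = 1 - 0.92z - 0.85z^2.
Stationarity requires all roots to lie outside the unit circle, i.e. |z| > 1 for every root.
Set 1 + (-0.92) z + (-0.85) z^2 = 0, i.e. a z^2 + b z + c = 0 with a = -0.85, b = -0.92, c = 1.
Discriminant D = b^2 - 4ac = (-0.92)^2 - 4*(-0.85)*1 = 0.8464 - (-3.4) = 4.2464.
D >= 0, so the roots are real: z = (-b +/- sqrt(D)) / (2a) = (0.92 +/- 2.060679) / (-1.7).
  z_1 = (0.92 + 2.060679) / (-1.7) = -1.7533,   |z_1| = 1.7533.
  z_2 = (0.92 - 2.060679) / (-1.7) = 0.671,   |z_2| = 0.671.
Moduli of all roots: 1.7533, 0.6710.
All moduli strictly greater than 1? No.
Verdict: Not stationary.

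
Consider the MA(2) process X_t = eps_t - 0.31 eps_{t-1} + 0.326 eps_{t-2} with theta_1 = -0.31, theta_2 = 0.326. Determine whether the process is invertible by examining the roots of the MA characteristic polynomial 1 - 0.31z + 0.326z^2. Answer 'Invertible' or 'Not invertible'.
\text{Invertible}

The MA(q) characteristic polynomial is P(z) = 1 - 0.31z + 0.326z^2.
Invertibility requires all roots to lie outside the unit circle, i.e. |z| > 1 for every root.
Set 1 + (-0.31) z + (0.326) z^2 = 0, i.e. a z^2 + b z + c = 0 with a = 0.326, b = -0.31, c = 1.
Discriminant D = b^2 - 4ac = (-0.31)^2 - 4*(0.326)*1 = 0.0961 - (1.304) = -1.2079.
D < 0, so the roots are the complex-conjugate pair z = (-b +/- i sqrt(-D)) / (2a) = 0.4755 +/- 1.6857i.
For a conjugate pair |z|^2 = z * conj(z) = (product of roots) = c/a = 1/(0.326) = 3.067485, so |z| = sqrt(3.067485) = 1.7514 for both roots.
Moduli of all roots: 1.7514, 1.7514.
All moduli strictly greater than 1? Yes.
Verdict: Invertible.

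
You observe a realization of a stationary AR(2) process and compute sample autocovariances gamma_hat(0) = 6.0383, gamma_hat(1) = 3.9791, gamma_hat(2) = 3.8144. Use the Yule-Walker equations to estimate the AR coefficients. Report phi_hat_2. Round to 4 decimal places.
\hat\phi_{2} = 0.3490

The Yule-Walker equations for an AR(p) process read, in matrix form,
  Gamma_p phi = r_p,   with   (Gamma_p)_{ij} = gamma(|i - j|),
                       (r_p)_i = gamma(i),   i,j = 1..p.
Substitute the sample gammas (Toeplitz matrix and right-hand side of size 2):
  Gamma_p = [[6.0383, 3.9791], [3.9791, 6.0383]]
  r_p     = [3.9791, 3.8144]
Written out:
  6.0383 phi_1 + 3.9791 phi_2 = 3.9791
  3.9791 phi_1 + 6.0383 phi_2 = 3.8144
Solve by Cramer's rule:
  det = gamma(0)^2 - gamma(1)^2 = (6.0383)^2 - (3.9791)^2 = 36.46106689 - 15.83323681 = 20.62783008
  phi_hat_1 = [gamma(1) gamma(0) - gamma(1) gamma(2)] / det = [(3.9791)(6.0383) - (3.9791)(3.8144)] / 20.62783008 = 8.84912049 / 20.62783008 = 0.429
  phi_hat_2 = [gamma(0) gamma(2) - gamma(1)^2] / det = [(6.0383)(3.8144) - (3.9791)^2] / 20.62783008 = 7.19925471 / 20.62783008 = 0.349
So phi_hat = [0.4290, 0.3490].
Therefore phi_hat_2 = 0.3490.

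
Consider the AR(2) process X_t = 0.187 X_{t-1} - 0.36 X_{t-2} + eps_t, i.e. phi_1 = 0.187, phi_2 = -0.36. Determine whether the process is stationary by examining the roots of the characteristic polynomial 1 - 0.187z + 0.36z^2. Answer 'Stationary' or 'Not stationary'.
\text{Stationary}

The AR(p) characteristic polynomial is P(z) = 1 - 0.187z + 0.36z^2.
Stationarity requires all roots to lie outside the unit circle, i.e. |z| > 1 for every root.
Set 1 + (-0.187) z + (0.36) z^2 = 0, i.e. a z^2 + b z + c = 0 with a = 0.36, b = -0.187, c = 1.
Discriminant D = b^2 - 4ac = (-0.187)^2 - 4*(0.36)*1 = 0.034969 - (1.44) = -1.405031.
D < 0, so the roots are the complex-conjugate pair z = (-b +/- i sqrt(-D)) / (2a) = 0.2597 +/- 1.6463i.
For a conjugate pair |z|^2 = z * conj(z) = (product of roots) = c/a = 1/(0.36) = 2.777778, so |z| = sqrt(2.777778) = 1.6667 for both roots.
Moduli of all roots: 1.6667, 1.6667.
All moduli strictly greater than 1? Yes.
Verdict: Stationary.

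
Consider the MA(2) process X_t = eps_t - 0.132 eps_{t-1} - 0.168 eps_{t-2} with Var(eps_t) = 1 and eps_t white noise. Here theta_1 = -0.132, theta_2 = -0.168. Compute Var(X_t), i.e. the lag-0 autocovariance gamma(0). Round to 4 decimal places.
\gamma(0) = 1.0456

For an MA(q) process X_t = eps_t + sum_i theta_i eps_{t-i} with
Var(eps_t) = sigma^2, the variance is
  gamma(0) = sigma^2 * (1 + sum_i theta_i^2).
  sum_i theta_i^2 = (-0.132)^2 + (-0.168)^2 = 0.017424 + 0.028224 = 0.045648.
  gamma(0) = 1 * (1 + 0.045648) = 1 * 1.045648 = 1.045648, which rounds to 1.0456.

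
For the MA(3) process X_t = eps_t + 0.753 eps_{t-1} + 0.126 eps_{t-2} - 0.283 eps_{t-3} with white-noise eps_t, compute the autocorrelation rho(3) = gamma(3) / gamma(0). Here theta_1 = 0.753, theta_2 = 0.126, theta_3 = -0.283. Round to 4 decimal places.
\rho(3) = -0.1702

For an MA(q) process with theta_0 = 1, the autocovariance is
  gamma(k) = sigma^2 * sum_{i=0..q-k} theta_i * theta_{i+k},
and rho(k) = gamma(k) / gamma(0). Sigma^2 cancels.
  numerator   = (1)*(-0.283) = -0.283.
  denominator = (1)^2 + (0.753)^2 + (0.126)^2 + (-0.283)^2 = 1.662974.
  rho(3) = -0.283 / 1.662974 = -0.1702.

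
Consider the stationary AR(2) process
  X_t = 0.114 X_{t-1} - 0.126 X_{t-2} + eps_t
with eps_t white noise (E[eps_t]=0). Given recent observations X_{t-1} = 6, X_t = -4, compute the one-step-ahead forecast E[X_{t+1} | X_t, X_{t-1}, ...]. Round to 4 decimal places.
E[X_{t+1} \mid \mathcal F_t] = -1.2120

For an AR(p) model X_t = c + sum_i phi_i X_{t-i} + eps_t, the
one-step-ahead conditional mean is
  E[X_{t+1} | X_t, ...] = c + sum_i phi_i X_{t+1-i}.
Substitute known values:
  E[X_{t+1} | ...] = (0.114) * (-4) + (-0.126) * (6)
                   = -1.2120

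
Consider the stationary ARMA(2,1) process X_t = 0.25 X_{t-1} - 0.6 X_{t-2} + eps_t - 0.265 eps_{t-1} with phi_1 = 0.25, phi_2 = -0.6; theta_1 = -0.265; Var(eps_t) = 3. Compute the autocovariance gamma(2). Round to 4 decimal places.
\gamma(2) = -2.7855

Multiply the model equation by X_{t-k} and take expectations. With theta_0 = psi_0 = 1 and psi_j the MA(infinity) weights, this gives
  gamma(k) - sum_i phi_i gamma(k-i) = c_k,
  c_k = sigma^2 * sum_{j=k..q} theta_j psi_{j-k}   (c_k = 0 for k > q),
using gamma(-m) = gamma(m).
psi-weights needed (psi_j = theta_j + sum_i phi_i psi_{j-i}):
  psi_1 = theta_1 + phi_1 = -0.265 + (0.25) = -0.015
Right-hand sides:
  c_0 = sigma^2 (1 + theta_1 psi_1) = 3 * (1 + (-0.265)(-0.015)) = 3 * 1.003975 = 3.011925
  c_1 = sigma^2 theta_1 = 3 * (-0.265) = -0.795
  c_2 = 0
Equations for k = 0, 1, 2 (AR order 2, c_2 = 0):
  (E0) gamma(0) = phi_1 gamma(1) + phi_2 gamma(2) + c_0
  (E1) gamma(1) = phi_1 gamma(0) + phi_2 gamma(1) + c_1
  (E2) gamma(2) = phi_1 gamma(1) + phi_2 gamma(0)
From (E1): gamma(1) = A gamma(0) + B with
  A = phi_1 / (1 - phi_2) = 0.25 / 1.6 = 0.15625,   B = c_1 / (1 - phi_2) = -0.795 / 1.6 = -0.496875.
Insert (E2) into (E0): gamma(0) (1 - phi_2^2) = phi_1 (1 + phi_2) gamma(1) + c_0.
  phi_1 (1 + phi_2) = (0.25)(0.4) = 0.1,   1 - phi_2^2 = 0.64.
Replace gamma(1) by A gamma(0) + B and collect gamma(0):
  gamma(0) [0.64 - (0.1)(0.15625)] = (0.1)(-0.496875) + 3.011925
  gamma(0) * 0.624375 = 2.962238
  gamma(0) = 2.962238 / 0.624375 = 4.744324.
  gamma(1) = A gamma(0) + B = (0.15625)(4.744324) + (-0.496875) = 0.244426.
  gamma(2) = phi_1 gamma(1) + phi_2 gamma(0) = (0.25)(0.244426) + (-0.6)(4.744324) = -2.785488.
Therefore gamma(2) = -2.7855 (to 4 decimal places).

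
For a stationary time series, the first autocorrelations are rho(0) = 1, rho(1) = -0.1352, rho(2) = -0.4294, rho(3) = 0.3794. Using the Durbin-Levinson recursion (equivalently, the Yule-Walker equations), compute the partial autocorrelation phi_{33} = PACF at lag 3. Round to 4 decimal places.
\phi_{33} = 0.2999

The PACF at lag k is phi_{kk}, the last component of the solution
to the Yule-Walker system G_k phi = r_k where
  (G_k)_{ij} = rho(|i - j|), (r_k)_i = rho(i), i,j = 1..k.
Equivalently, Durbin-Levinson gives phi_{kk} iteratively:
  phi_{11} = rho(1)
  phi_{kk} = [rho(k) - sum_{j=1..k-1} phi_{k-1,j} rho(k-j)]
            / [1 - sum_{j=1..k-1} phi_{k-1,j} rho(j)],
  phi_{k,j} = phi_{k-1,j} - phi_{kk} phi_{k-1,k-j},  j = 1..k-1.
Step k = 1:
  phi_11 = rho(1) = -0.1352.
Step k = 2:
  phi_22 = [rho(2) - phi_11 rho(1)] / [1 - phi_11 rho(1)] = [-0.4294 - (-0.1352)(-0.1352)] / [1 - (-0.1352)(-0.1352)]
         = -0.44767904 / 0.98172096 = -0.456015.
  Update: phi_21 = phi_11 - phi_22 phi_11 = -0.1352 - (-0.456015)(-0.1352) = -0.196853.
Step k = 3:
  phi_33 = [rho(3) - phi_21 rho(2) - phi_22 rho(1)] / [1 - phi_21 rho(1) - phi_22 rho(2)]
    numerator   = 0.3794 - (-0.196853)(-0.4294) - (-0.456015)(-0.1352) = 0.23321808
    denominator = 1 - (-0.196853)(-0.1352) - (-0.456015)(-0.4294) = 0.7775728
  phi_33 = 0.23321808 / 0.7775728 = 0.2999.
Therefore phi_{33} = 0.2999.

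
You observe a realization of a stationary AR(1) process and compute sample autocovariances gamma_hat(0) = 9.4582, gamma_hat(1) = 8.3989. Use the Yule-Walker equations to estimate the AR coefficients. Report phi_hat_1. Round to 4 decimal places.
\hat\phi_{1} = 0.8880

The Yule-Walker equations for an AR(p) process read, in matrix form,
  Gamma_p phi = r_p,   with   (Gamma_p)_{ij} = gamma(|i - j|),
                       (r_p)_i = gamma(i),   i,j = 1..p.
Substitute the sample gammas (Toeplitz matrix and right-hand side of size 1):
  Gamma_p = [[9.4582]]
  r_p     = [8.3989]
With p = 1 this is the single equation gamma(0) phi_1 = gamma(1):
  phi_hat_1 = gamma(1) / gamma(0) = 8.3989 / 9.4582 = 0.8880.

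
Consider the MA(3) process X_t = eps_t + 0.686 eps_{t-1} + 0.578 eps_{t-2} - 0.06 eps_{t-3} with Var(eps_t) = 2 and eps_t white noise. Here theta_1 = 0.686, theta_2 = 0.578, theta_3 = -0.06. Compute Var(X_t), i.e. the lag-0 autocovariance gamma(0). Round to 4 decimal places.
\gamma(0) = 3.6166

For an MA(q) process X_t = eps_t + sum_i theta_i eps_{t-i} with
Var(eps_t) = sigma^2, the variance is
  gamma(0) = sigma^2 * (1 + sum_i theta_i^2).
  sum_i theta_i^2 = (0.686)^2 + (0.578)^2 + (-0.06)^2 = 0.470596 + 0.334084 + 0.0036 = 0.80828.
  gamma(0) = 2 * (1 + 0.80828) = 2 * 1.80828 = 3.61656, which rounds to 3.6166.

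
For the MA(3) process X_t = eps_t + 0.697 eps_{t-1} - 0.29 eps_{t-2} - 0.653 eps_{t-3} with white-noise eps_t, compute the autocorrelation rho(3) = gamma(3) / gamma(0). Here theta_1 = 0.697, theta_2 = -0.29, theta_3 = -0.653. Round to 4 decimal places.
\rho(3) = -0.3271

For an MA(q) process with theta_0 = 1, the autocovariance is
  gamma(k) = sigma^2 * sum_{i=0..q-k} theta_i * theta_{i+k},
and rho(k) = gamma(k) / gamma(0). Sigma^2 cancels.
  numerator   = (1)*(-0.653) = -0.653.
  denominator = (1)^2 + (0.697)^2 + (-0.29)^2 + (-0.653)^2 = 1.996318.
  rho(3) = -0.653 / 1.996318 = -0.3271.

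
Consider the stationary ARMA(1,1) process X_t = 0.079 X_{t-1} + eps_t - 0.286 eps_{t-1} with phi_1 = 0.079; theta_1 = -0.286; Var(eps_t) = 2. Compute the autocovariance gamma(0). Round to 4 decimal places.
\gamma(0) = 2.0862

Multiply the model equation by X_{t-k} and take expectations. With theta_0 = psi_0 = 1 and psi_j the MA(infinity) weights, this gives
  gamma(k) - sum_i phi_i gamma(k-i) = c_k,
  c_k = sigma^2 * sum_{j=k..q} theta_j psi_{j-k}   (c_k = 0 for k > q),
using gamma(-m) = gamma(m).
psi-weights needed (psi_j = theta_j + sum_i phi_i psi_{j-i}):
  psi_1 = theta_1 + phi_1 = -0.286 + (0.079) = -0.207
Right-hand sides:
  c_0 = sigma^2 (1 + theta_1 psi_1) = 2 * (1 + (-0.286)(-0.207)) = 2 * 1.059202 = 2.118404
  c_1 = sigma^2 theta_1 = 2 * (-0.286) = -0.572
  c_2 = 0
Equations for k = 0 and k = 1 (AR order 1):
  gamma(0) = phi_1 gamma(1) + c_0
  gamma(1) = phi_1 gamma(0) + c_1
Substituting the second into the first: gamma(0) (1 - phi_1^2) = c_0 + phi_1 c_1, so
  gamma(0) = (c_0 + phi_1 c_1) / (1 - phi_1^2) = (2.118404 + (0.079)(-0.572)) / (1 - (0.079)^2) = 2.073216 / 0.993759 = 2.086236.
Therefore gamma(0) = 2.0862 (to 4 decimal places).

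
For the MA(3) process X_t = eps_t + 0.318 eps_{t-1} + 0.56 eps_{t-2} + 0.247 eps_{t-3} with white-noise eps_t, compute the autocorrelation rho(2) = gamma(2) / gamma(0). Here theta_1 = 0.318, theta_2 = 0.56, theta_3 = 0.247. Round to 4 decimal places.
\rho(2) = 0.4327

For an MA(q) process with theta_0 = 1, the autocovariance is
  gamma(k) = sigma^2 * sum_{i=0..q-k} theta_i * theta_{i+k},
and rho(k) = gamma(k) / gamma(0). Sigma^2 cancels.
  numerator   = (1)*(0.56) + (0.318)*(0.247) = 0.638546.
  denominator = (1)^2 + (0.318)^2 + (0.56)^2 + (0.247)^2 = 1.475733.
  rho(2) = 0.638546 / 1.475733 = 0.4327.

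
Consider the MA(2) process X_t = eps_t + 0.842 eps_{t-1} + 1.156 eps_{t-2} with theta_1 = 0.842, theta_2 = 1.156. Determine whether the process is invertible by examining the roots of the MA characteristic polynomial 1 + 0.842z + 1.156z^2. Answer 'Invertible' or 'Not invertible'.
\text{Not invertible}

The MA(q) characteristic polynomial is P(z) = 1 + 0.842z + 1.156z^2.
Invertibility requires all roots to lie outside the unit circle, i.e. |z| > 1 for every root.
Set 1 + (0.842) z + (1.156) z^2 = 0, i.e. a z^2 + b z + c = 0 with a = 1.156, b = 0.842, c = 1.
Discriminant D = b^2 - 4ac = (0.842)^2 - 4*(1.156)*1 = 0.708964 - (4.624) = -3.915036.
D < 0, so the roots are the complex-conjugate pair z = (-b +/- i sqrt(-D)) / (2a) = -0.3642 +/- 0.8558i.
For a conjugate pair |z|^2 = z * conj(z) = (product of roots) = c/a = 1/(1.156) = 0.865052, so |z| = sqrt(0.865052) = 0.9301 for both roots.
Moduli of all roots: 0.9301, 0.9301.
All moduli strictly greater than 1? No.
Verdict: Not invertible.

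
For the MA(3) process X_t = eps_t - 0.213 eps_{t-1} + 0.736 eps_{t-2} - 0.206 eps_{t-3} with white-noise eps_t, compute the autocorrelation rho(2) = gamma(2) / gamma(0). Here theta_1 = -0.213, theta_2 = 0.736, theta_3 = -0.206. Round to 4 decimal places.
\rho(2) = 0.4786

For an MA(q) process with theta_0 = 1, the autocovariance is
  gamma(k) = sigma^2 * sum_{i=0..q-k} theta_i * theta_{i+k},
and rho(k) = gamma(k) / gamma(0). Sigma^2 cancels.
  numerator   = (1)*(0.736) + (-0.213)*(-0.206) = 0.779878.
  denominator = (1)^2 + (-0.213)^2 + (0.736)^2 + (-0.206)^2 = 1.629501.
  rho(2) = 0.779878 / 1.629501 = 0.4786.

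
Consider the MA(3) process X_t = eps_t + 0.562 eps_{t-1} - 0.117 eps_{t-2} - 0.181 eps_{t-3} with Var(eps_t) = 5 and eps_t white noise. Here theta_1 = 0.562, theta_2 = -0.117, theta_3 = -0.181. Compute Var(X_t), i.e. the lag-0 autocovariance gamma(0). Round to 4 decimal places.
\gamma(0) = 6.8115

For an MA(q) process X_t = eps_t + sum_i theta_i eps_{t-i} with
Var(eps_t) = sigma^2, the variance is
  gamma(0) = sigma^2 * (1 + sum_i theta_i^2).
  sum_i theta_i^2 = (0.562)^2 + (-0.117)^2 + (-0.181)^2 = 0.315844 + 0.013689 + 0.032761 = 0.362294.
  gamma(0) = 5 * (1 + 0.362294) = 5 * 1.362294 = 6.81147, which rounds to 6.8115.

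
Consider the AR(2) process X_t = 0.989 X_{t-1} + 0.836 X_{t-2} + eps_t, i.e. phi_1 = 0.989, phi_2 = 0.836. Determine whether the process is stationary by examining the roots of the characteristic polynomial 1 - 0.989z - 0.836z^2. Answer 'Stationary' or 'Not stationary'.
\text{Not stationary}

The AR(p) characteristic polynomial is P(z) = 1 - 0.989z - 0.836z^2.
Stationarity requires all roots to lie outside the unit circle, i.e. |z| > 1 for every root.
Set 1 + (-0.989) z + (-0.836) z^2 = 0, i.e. a z^2 + b z + c = 0 with a = -0.836, b = -0.989, c = 1.
Discriminant D = b^2 - 4ac = (-0.989)^2 - 4*(-0.836)*1 = 0.978121 - (-3.344) = 4.322121.
D >= 0, so the roots are real: z = (-b +/- sqrt(D)) / (2a) = (0.989 +/- 2.078971) / (-1.672).
  z_1 = (0.989 + 2.078971) / (-1.672) = -1.8349,   |z_1| = 1.8349.
  z_2 = (0.989 - 2.078971) / (-1.672) = 0.6519,   |z_2| = 0.6519.
Moduli of all roots: 1.8349, 0.6519.
All moduli strictly greater than 1? No.
Verdict: Not stationary.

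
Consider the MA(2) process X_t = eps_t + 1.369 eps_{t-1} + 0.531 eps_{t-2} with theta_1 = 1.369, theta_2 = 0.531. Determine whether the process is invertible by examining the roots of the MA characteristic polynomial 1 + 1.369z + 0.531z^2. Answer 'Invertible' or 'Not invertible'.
\text{Invertible}

The MA(q) characteristic polynomial is P(z) = 1 + 1.369z + 0.531z^2.
Invertibility requires all roots to lie outside the unit circle, i.e. |z| > 1 for every root.
Set 1 + (1.369) z + (0.531) z^2 = 0, i.e. a z^2 + b z + c = 0 with a = 0.531, b = 1.369, c = 1.
Discriminant D = b^2 - 4ac = (1.369)^2 - 4*(0.531)*1 = 1.874161 - (2.124) = -0.249839.
D < 0, so the roots are the complex-conjugate pair z = (-b +/- i sqrt(-D)) / (2a) = -1.2891 +/- 0.4707i.
For a conjugate pair |z|^2 = z * conj(z) = (product of roots) = c/a = 1/(0.531) = 1.883239, so |z| = sqrt(1.883239) = 1.3723 for both roots.
Moduli of all roots: 1.3723, 1.3723.
All moduli strictly greater than 1? Yes.
Verdict: Invertible.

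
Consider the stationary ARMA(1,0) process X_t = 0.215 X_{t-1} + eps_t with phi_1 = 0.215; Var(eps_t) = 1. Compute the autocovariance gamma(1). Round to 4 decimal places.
\gamma(1) = 0.2254

Multiply the model equation by X_{t-k} and take expectations. With theta_0 = psi_0 = 1 and psi_j the MA(infinity) weights, this gives
  gamma(k) - sum_i phi_i gamma(k-i) = c_k,
  c_k = sigma^2 * sum_{j=k..q} theta_j psi_{j-k}   (c_k = 0 for k > q),
using gamma(-m) = gamma(m).
Pure AR (q = 0): c_0 = sigma^2 = 1, c_k = 0 for k >= 1.
Equations for k = 0 and k = 1 (AR order 1):
  gamma(0) = phi_1 gamma(1) + c_0
  gamma(1) = phi_1 gamma(0) + c_1
Substituting the second into the first: gamma(0) (1 - phi_1^2) = c_0 + phi_1 c_1, so
  gamma(0) = c_0 / (1 - phi_1^2) = 1 / (1 - (0.215)^2) = 1 / 0.953775 = 1.048465.
  gamma(1) = phi_1 gamma(0) = (0.215)(1.048465) = 0.22542.
Therefore gamma(1) = 0.2254 (to 4 decimal places).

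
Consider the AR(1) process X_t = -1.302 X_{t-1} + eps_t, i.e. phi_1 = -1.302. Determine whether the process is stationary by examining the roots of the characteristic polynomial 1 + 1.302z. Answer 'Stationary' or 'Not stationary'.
\text{Not stationary}

The AR(p) characteristic polynomial is P(z) = 1 + 1.302z.
Stationarity requires all roots to lie outside the unit circle, i.e. |z| > 1 for every root.
This is linear in z: 1 + (1.302) z = 0  =>  z = -1/(1.302) = -0.768049,  |z| = 0.768049.
Moduli of all roots: 0.7680.
All moduli strictly greater than 1? No.
Verdict: Not stationary.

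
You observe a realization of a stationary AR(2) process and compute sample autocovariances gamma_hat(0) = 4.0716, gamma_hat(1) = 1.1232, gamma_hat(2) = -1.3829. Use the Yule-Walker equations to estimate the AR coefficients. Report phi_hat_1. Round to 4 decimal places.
\hat\phi_{1} = 0.4000

The Yule-Walker equations for an AR(p) process read, in matrix form,
  Gamma_p phi = r_p,   with   (Gamma_p)_{ij} = gamma(|i - j|),
                       (r_p)_i = gamma(i),   i,j = 1..p.
Substitute the sample gammas (Toeplitz matrix and right-hand side of size 2):
  Gamma_p = [[4.0716, 1.1232], [1.1232, 4.0716]]
  r_p     = [1.1232, -1.3829]
Written out:
  4.0716 phi_1 + 1.1232 phi_2 = 1.1232
  1.1232 phi_1 + 4.0716 phi_2 = -1.3829
Solve by Cramer's rule:
  det = gamma(0)^2 - gamma(1)^2 = (4.0716)^2 - (1.1232)^2 = 16.57792656 - 1.26157824 = 15.31634832
  phi_hat_1 = [gamma(1) gamma(0) - gamma(1) gamma(2)] / det = [(1.1232)(4.0716) - (1.1232)(-1.3829)] / 15.31634832 = 6.1264944 / 15.31634832 = 0.4
  phi_hat_2 = [gamma(0) gamma(2) - gamma(1)^2] / det = [(4.0716)(-1.3829) - (1.1232)^2] / 15.31634832 = -6.89219388 / 15.31634832 = -0.45
So phi_hat = [0.4000, -0.4500].
Therefore phi_hat_1 = 0.4000.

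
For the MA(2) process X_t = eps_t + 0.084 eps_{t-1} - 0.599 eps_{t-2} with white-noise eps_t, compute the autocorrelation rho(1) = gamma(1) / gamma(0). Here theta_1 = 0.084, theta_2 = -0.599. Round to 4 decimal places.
\rho(1) = 0.0247

For an MA(q) process with theta_0 = 1, the autocovariance is
  gamma(k) = sigma^2 * sum_{i=0..q-k} theta_i * theta_{i+k},
and rho(k) = gamma(k) / gamma(0). Sigma^2 cancels.
  numerator   = (1)*(0.084) + (0.084)*(-0.599) = 0.033684.
  denominator = (1)^2 + (0.084)^2 + (-0.599)^2 = 1.365857.
  rho(1) = 0.033684 / 1.365857 = 0.0247.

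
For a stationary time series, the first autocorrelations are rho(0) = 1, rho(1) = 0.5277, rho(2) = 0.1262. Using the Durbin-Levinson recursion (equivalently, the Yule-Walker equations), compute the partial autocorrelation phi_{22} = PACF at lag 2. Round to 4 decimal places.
\phi_{22} = -0.2110

The PACF at lag k is phi_{kk}, the last component of the solution
to the Yule-Walker system G_k phi = r_k where
  (G_k)_{ij} = rho(|i - j|), (r_k)_i = rho(i), i,j = 1..k.
Equivalently, Durbin-Levinson gives phi_{kk} iteratively:
  phi_{11} = rho(1)
  phi_{kk} = [rho(k) - sum_{j=1..k-1} phi_{k-1,j} rho(k-j)]
            / [1 - sum_{j=1..k-1} phi_{k-1,j} rho(j)],
  phi_{k,j} = phi_{k-1,j} - phi_{kk} phi_{k-1,k-j},  j = 1..k-1.
Step k = 1:
  phi_11 = rho(1) = 0.5277.
Step k = 2:
  phi_22 = [rho(2) - phi_11 rho(1)] / [1 - phi_11 rho(1)] = [0.1262 - (0.5277)(0.5277)] / [1 - (0.5277)(0.5277)]
         = -0.15226729 / 0.72153271 = -0.211.
Therefore phi_{22} = -0.2110.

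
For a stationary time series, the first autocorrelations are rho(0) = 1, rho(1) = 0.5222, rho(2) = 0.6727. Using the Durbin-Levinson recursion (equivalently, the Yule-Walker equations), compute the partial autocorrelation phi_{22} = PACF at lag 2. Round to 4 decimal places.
\phi_{22} = 0.5500

The PACF at lag k is phi_{kk}, the last component of the solution
to the Yule-Walker system G_k phi = r_k where
  (G_k)_{ij} = rho(|i - j|), (r_k)_i = rho(i), i,j = 1..k.
Equivalently, Durbin-Levinson gives phi_{kk} iteratively:
  phi_{11} = rho(1)
  phi_{kk} = [rho(k) - sum_{j=1..k-1} phi_{k-1,j} rho(k-j)]
            / [1 - sum_{j=1..k-1} phi_{k-1,j} rho(j)],
  phi_{k,j} = phi_{k-1,j} - phi_{kk} phi_{k-1,k-j},  j = 1..k-1.
Step k = 1:
  phi_11 = rho(1) = 0.5222.
Step k = 2:
  phi_22 = [rho(2) - phi_11 rho(1)] / [1 - phi_11 rho(1)] = [0.6727 - (0.5222)(0.5222)] / [1 - (0.5222)(0.5222)]
         = 0.40000716 / 0.72730716 = 0.55.
Therefore phi_{22} = 0.5500.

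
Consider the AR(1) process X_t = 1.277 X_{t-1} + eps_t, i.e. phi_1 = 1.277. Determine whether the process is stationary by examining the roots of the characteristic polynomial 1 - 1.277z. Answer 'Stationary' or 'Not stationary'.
\text{Not stationary}

The AR(p) characteristic polynomial is P(z) = 1 - 1.277z.
Stationarity requires all roots to lie outside the unit circle, i.e. |z| > 1 for every root.
This is linear in z: 1 + (-1.277) z = 0  =>  z = -1/(-1.277) = 0.783085,  |z| = 0.783085.
Moduli of all roots: 0.7831.
All moduli strictly greater than 1? No.
Verdict: Not stationary.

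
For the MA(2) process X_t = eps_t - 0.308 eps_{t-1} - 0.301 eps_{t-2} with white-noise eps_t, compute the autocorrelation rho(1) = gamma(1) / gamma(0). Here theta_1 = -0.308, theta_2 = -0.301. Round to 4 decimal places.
\rho(1) = -0.1816

For an MA(q) process with theta_0 = 1, the autocovariance is
  gamma(k) = sigma^2 * sum_{i=0..q-k} theta_i * theta_{i+k},
and rho(k) = gamma(k) / gamma(0). Sigma^2 cancels.
  numerator   = (1)*(-0.308) + (-0.308)*(-0.301) = -0.215292.
  denominator = (1)^2 + (-0.308)^2 + (-0.301)^2 = 1.185465.
  rho(1) = -0.215292 / 1.185465 = -0.1816.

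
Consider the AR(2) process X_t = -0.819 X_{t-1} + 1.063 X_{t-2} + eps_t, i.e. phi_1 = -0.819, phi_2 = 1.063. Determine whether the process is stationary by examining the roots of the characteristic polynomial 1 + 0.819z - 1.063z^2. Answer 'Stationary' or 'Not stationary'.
\text{Not stationary}

The AR(p) characteristic polynomial is P(z) = 1 + 0.819z - 1.063z^2.
Stationarity requires all roots to lie outside the unit circle, i.e. |z| > 1 for every root.
Set 1 + (0.819) z + (-1.063) z^2 = 0, i.e. a z^2 + b z + c = 0 with a = -1.063, b = 0.819, c = 1.
Discriminant D = b^2 - 4ac = (0.819)^2 - 4*(-1.063)*1 = 0.670761 - (-4.252) = 4.922761.
D >= 0, so the roots are real: z = (-b +/- sqrt(D)) / (2a) = (-0.819 +/- 2.21873) / (-2.126).
  z_1 = (-0.819 + 2.21873) / (-2.126) = -0.6584,   |z_1| = 0.6584.
  z_2 = (-0.819 - 2.21873) / (-2.126) = 1.4288,   |z_2| = 1.4288.
Moduli of all roots: 0.6584, 1.4288.
All moduli strictly greater than 1? No.
Verdict: Not stationary.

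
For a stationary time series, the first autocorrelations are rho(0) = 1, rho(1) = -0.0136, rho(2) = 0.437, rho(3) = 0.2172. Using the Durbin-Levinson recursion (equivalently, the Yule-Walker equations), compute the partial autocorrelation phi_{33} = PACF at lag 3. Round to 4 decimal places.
\phi_{33} = 0.2800

The PACF at lag k is phi_{kk}, the last component of the solution
to the Yule-Walker system G_k phi = r_k where
  (G_k)_{ij} = rho(|i - j|), (r_k)_i = rho(i), i,j = 1..k.
Equivalently, Durbin-Levinson gives phi_{kk} iteratively:
  phi_{11} = rho(1)
  phi_{kk} = [rho(k) - sum_{j=1..k-1} phi_{k-1,j} rho(k-j)]
            / [1 - sum_{j=1..k-1} phi_{k-1,j} rho(j)],
  phi_{k,j} = phi_{k-1,j} - phi_{kk} phi_{k-1,k-j},  j = 1..k-1.
Step k = 1:
  phi_11 = rho(1) = -0.0136.
Step k = 2:
  phi_22 = [rho(2) - phi_11 rho(1)] / [1 - phi_11 rho(1)] = [0.437 - (-0.0136)(-0.0136)] / [1 - (-0.0136)(-0.0136)]
         = 0.43681504 / 0.99981504 = 0.436896.
  Update: phi_21 = phi_11 - phi_22 phi_11 = -0.0136 - (0.436896)(-0.0136) = -0.007658.
Step k = 3:
  phi_33 = [rho(3) - phi_21 rho(2) - phi_22 rho(1)] / [1 - phi_21 rho(1) - phi_22 rho(2)]
    numerator   = 0.2172 - (-0.007658)(0.437) - (0.436896)(-0.0136) = 0.22648842
    denominator = 1 - (-0.007658)(-0.0136) - (0.436896)(0.437) = 0.80897236
  phi_33 = 0.22648842 / 0.80897236 = 0.28.
Therefore phi_{33} = 0.2800.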